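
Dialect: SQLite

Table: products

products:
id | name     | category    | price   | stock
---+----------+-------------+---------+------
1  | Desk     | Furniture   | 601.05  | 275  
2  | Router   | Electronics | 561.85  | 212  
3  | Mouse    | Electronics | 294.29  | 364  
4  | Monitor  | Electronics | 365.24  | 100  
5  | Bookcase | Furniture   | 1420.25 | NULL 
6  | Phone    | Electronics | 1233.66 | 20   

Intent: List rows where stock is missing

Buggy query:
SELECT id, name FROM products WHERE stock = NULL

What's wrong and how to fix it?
Bug: Comparing to NULL with '=' never matches; NULL = NULL is unknown, not true

Fix: Use IS NULL to test for NULL

Corrected query:
SELECT id, name FROM products WHERE stock IS NULL

Result:
id | name    
---+---------
5  | Bookcase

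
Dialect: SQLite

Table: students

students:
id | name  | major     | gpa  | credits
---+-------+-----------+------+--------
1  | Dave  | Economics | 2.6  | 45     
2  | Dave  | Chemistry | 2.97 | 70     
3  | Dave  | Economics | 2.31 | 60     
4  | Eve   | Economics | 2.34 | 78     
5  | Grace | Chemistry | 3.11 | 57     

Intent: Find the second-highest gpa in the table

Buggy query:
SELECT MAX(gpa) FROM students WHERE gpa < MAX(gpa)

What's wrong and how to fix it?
Bug: The inner MAX is an aggregate inside WHERE, which is not allowed

Fix: Compute the overall MAX in a subquery, then take MAX of rows below it

Corrected query:
SELECT MAX(gpa) FROM students WHERE gpa < (SELECT MAX(gpa) FROM students)

Result:
MAX(gpa)
--------
2.97    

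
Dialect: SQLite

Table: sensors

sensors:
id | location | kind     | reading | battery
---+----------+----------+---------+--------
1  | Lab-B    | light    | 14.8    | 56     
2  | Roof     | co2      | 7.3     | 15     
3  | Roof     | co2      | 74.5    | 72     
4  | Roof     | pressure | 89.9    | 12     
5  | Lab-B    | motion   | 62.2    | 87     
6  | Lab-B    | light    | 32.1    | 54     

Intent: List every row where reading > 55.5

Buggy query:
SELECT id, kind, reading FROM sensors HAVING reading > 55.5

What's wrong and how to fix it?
Bug: This is a non-aggregate query (no GROUP BY, no aggregates), so in SQLite the HAVING clause is invalid here; a row-level condition belongs in WHERE

Fix: Use WHERE for row-level filtering

Corrected query:
SELECT id, kind, reading FROM sensors WHERE reading > 55.5

Result:
id | kind     | reading
---+----------+--------
3  | co2      | 74.5   
4  | pressure | 89.9   
5  | motion   | 62.2   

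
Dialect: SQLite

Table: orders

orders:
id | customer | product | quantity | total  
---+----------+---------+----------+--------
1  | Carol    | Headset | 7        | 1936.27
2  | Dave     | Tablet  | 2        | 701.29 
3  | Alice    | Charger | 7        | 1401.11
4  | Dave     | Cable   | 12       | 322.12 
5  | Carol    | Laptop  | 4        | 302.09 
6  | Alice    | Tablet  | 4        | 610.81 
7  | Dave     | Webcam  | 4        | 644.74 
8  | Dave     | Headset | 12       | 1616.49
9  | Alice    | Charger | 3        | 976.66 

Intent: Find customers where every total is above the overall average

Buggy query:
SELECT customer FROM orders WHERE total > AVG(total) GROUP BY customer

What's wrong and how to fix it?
Bug: WHERE evaluates per row before aggregation, so AVG() is unavailable

Fix: Compute the overall average in a scalar subquery and compare each group's MIN against it in HAVING

Corrected query:
SELECT customer FROM orders GROUP BY customer HAVING MIN(total) > (SELECT AVG(total) FROM orders)

Result:
(no rows)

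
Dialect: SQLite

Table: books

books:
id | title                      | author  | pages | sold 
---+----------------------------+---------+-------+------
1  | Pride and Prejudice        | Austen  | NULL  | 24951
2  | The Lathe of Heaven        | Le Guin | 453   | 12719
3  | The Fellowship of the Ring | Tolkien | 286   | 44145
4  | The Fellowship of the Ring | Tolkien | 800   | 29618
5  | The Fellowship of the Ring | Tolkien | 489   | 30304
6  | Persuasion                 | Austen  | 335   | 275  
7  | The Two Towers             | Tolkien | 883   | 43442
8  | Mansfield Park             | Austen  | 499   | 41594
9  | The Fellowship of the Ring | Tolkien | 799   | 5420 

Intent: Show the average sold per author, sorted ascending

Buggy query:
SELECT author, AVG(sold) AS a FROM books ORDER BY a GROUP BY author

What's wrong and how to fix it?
Bug: GROUP BY must precede ORDER BY

Fix: Move ORDER BY to the end, after GROUP BY

Corrected query:
SELECT author, AVG(sold) AS a FROM books GROUP BY author ORDER BY a

Result:
author  | a           
--------+-------------
Le Guin | 12719       
Austen  | 22273.333333
Tolkien | 30585.8     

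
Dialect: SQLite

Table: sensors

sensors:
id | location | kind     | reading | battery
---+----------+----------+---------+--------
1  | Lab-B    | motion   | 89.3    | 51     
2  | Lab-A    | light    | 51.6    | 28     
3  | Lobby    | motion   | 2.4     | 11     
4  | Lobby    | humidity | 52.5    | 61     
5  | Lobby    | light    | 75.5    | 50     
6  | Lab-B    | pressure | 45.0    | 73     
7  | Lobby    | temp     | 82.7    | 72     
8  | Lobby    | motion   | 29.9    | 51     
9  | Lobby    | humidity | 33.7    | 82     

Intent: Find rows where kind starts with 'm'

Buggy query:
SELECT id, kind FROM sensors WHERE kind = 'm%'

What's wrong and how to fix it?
Bug: Wildcards only work with LIKE; '=' treats '%' as a literal character

Fix: Replace '=' with LIKE so 'm%' is treated as a pattern

Corrected query:
SELECT id, kind FROM sensors WHERE kind LIKE 'm%'

Result:
id | kind  
---+-------
1  | motion
3  | motion
8  | motion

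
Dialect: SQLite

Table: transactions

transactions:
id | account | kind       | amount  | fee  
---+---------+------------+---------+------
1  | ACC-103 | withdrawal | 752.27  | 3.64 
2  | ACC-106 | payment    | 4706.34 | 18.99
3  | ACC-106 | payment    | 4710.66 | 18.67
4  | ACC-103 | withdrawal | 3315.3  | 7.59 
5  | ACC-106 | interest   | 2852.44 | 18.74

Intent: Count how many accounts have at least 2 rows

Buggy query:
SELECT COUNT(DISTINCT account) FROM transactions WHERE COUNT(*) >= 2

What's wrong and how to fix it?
Bug: COUNT(*) cannot appear in WHERE; the per-group count doesn't exist yet

Fix: Group first with HAVING COUNT(*) >= 2, then COUNT the resulting groups

Corrected query:
SELECT COUNT(*) FROM (SELECT account FROM transactions GROUP BY account HAVING COUNT(*) >= 2)

Result:
COUNT(*)
--------
2       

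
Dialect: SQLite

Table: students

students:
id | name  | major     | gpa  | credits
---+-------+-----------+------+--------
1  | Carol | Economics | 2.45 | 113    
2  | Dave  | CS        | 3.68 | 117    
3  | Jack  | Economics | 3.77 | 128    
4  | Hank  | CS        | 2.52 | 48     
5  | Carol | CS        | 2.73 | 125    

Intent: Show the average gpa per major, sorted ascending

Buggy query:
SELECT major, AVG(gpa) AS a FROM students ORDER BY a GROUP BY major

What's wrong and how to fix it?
Bug: GROUP BY must precede ORDER BY

Fix: Reorder: SELECT … FROM … GROUP BY … ORDER BY …

Corrected query:
SELECT major, AVG(gpa) AS a FROM students GROUP BY major ORDER BY a

Result:
major     | a       
----------+---------
CS        | 2.976667
Economics | 3.11    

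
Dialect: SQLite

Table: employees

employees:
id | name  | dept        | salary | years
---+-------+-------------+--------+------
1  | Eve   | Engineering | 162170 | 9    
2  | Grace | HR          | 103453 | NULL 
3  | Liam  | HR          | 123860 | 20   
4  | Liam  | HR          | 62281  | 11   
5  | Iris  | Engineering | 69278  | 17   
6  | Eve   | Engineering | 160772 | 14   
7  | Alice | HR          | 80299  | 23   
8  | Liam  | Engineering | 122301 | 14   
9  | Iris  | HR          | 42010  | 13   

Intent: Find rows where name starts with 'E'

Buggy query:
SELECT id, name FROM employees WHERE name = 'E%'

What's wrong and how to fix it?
Bug: '=' compares the literal string including the % character; pattern matching needs LIKE

Fix: Replace '=' with LIKE so 'E%' is treated as a pattern

Corrected query:
SELECT id, name FROM employees WHERE name LIKE 'E%'

Result:
id | name
---+-----
1  | Eve 
6  | Eve 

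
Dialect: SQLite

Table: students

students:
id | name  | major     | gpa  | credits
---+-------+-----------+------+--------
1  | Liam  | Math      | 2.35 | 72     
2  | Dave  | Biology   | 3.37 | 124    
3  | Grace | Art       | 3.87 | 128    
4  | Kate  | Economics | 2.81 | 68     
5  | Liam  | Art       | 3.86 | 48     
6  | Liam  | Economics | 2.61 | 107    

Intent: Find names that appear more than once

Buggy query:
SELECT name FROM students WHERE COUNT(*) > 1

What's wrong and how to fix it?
Bug: WHERE can't reference COUNT(*); aggregates are computed after WHERE

Fix: Group first, then use HAVING for the count condition

Corrected query:
SELECT name FROM students GROUP BY name HAVING COUNT(*) > 1

Result:
name
----
Liam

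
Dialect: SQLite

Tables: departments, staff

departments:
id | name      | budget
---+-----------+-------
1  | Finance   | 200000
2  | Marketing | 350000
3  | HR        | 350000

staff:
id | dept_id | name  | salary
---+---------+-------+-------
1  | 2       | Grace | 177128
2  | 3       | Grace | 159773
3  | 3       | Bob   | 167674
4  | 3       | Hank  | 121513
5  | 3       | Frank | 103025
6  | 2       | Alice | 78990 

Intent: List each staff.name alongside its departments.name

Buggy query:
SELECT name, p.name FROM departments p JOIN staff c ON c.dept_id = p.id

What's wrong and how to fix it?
Bug: Both tables have a 'name' column; the unqualified reference is ambiguous

Fix: Qualify the column with its table alias (c.name)

Corrected query:
SELECT c.name, p.name FROM departments p JOIN staff c ON c.dept_id = p.id

Result:
name  | name     
------+----------
Grace | Marketing
Grace | HR       
Bob   | HR       
Hank  | HR       
Frank | HR       
Alice | Marketing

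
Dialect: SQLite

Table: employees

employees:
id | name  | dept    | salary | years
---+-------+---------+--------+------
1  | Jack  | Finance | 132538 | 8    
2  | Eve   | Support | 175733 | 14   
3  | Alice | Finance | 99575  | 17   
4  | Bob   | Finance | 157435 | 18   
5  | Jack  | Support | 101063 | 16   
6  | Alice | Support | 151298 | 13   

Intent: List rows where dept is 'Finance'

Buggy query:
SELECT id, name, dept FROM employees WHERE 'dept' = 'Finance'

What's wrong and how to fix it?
Bug: 'dept' in single quotes is a string literal, not the column; the comparison is literal-vs-literal and never true

Fix: Remove the quotes around the column name (or use double quotes for an identifier)

Corrected query:
SELECT id, name, dept FROM employees WHERE dept = 'Finance'

Result:
id | name  | dept   
---+-------+--------
1  | Jack  | Finance
3  | Alice | Finance
4  | Bob   | Finance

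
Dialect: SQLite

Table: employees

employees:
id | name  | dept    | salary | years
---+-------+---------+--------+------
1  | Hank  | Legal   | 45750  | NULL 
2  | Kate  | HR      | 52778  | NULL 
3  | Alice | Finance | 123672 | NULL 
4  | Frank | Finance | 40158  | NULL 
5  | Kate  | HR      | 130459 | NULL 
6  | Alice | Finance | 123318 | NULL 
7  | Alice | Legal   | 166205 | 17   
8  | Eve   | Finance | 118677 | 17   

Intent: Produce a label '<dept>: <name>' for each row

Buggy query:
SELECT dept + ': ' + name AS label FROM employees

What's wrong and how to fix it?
Bug: '+' is numeric addition; on text columns SQLite converts them to 0 instead of concatenating

Fix: Use the || operator for string concatenation

Corrected query:
SELECT dept || ': ' || name AS label FROM employees

Result:
label         
--------------
Legal: Hank   
HR: Kate      
Finance: Alice
Finance: Frank
HR: Kate      
Finance: Alice
Legal: Alice  
Finance: Eve  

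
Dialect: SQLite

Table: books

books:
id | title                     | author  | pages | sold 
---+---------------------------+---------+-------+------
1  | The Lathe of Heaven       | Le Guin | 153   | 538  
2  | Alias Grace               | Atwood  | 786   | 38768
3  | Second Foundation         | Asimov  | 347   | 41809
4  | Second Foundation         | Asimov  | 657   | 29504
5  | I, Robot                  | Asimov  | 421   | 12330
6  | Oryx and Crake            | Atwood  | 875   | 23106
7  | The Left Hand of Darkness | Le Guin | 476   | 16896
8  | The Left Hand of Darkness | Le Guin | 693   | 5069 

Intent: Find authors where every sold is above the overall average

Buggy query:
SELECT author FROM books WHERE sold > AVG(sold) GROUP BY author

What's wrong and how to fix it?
Bug: AVG() is an aggregate; it can't sit directly in WHERE

Fix: Compute the overall average in a scalar subquery and compare each group's MIN against it in HAVING

Corrected query:
SELECT author FROM books GROUP BY author HAVING MIN(sold) > (SELECT AVG(sold) FROM books)

Result:
author
------
Atwood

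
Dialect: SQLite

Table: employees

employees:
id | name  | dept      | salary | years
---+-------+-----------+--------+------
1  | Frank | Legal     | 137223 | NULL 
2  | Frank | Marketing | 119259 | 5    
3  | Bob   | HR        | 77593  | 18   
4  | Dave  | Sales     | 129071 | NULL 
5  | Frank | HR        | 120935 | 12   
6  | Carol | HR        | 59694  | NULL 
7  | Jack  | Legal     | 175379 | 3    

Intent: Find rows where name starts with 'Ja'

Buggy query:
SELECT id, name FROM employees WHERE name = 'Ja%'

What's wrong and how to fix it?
Bug: Wildcards only work with LIKE; '=' treats '%' as a literal character

Fix: Replace '=' with LIKE so 'Ja%' is treated as a pattern

Corrected query:
SELECT id, name FROM employees WHERE name LIKE 'Ja%'

Result:
id | name
---+-----
7  | Jack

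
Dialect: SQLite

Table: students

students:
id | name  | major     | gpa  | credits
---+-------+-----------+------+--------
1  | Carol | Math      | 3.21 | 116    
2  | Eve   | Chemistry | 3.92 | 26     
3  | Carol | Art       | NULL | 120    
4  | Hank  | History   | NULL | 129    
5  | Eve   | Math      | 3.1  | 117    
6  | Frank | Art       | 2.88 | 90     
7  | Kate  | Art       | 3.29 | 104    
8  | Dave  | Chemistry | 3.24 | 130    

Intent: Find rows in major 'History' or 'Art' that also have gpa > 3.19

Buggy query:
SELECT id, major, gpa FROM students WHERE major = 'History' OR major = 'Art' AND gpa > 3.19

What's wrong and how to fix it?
Bug: Without parentheses, AND is evaluated before OR, so the gpa filter only applies to the 'Art' branch

Fix: Group the OR with parentheses (or use IN), then AND the threshold

Corrected query:
SELECT id, major, gpa FROM students WHERE (major = 'History' OR major = 'Art') AND gpa > 3.19

Result:
id | major | gpa 
---+-------+-----
7  | Art   | 3.29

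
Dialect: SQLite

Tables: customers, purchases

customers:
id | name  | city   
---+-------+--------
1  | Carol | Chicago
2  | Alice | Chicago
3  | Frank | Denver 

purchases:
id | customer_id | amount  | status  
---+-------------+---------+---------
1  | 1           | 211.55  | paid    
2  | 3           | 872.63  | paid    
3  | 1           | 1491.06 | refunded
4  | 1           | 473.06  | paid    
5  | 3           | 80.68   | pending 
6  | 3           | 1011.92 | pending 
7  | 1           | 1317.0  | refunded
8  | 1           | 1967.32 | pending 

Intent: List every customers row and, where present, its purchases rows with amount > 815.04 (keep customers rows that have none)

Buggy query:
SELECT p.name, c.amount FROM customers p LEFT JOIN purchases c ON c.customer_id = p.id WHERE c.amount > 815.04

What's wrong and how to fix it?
Bug: A WHERE condition on the right-hand table after LEFT JOIN drops unmatched parents

Fix: Move the right-table condition into the ON clause so unmatched parents are kept

Corrected query:
SELECT p.name, c.amount FROM customers p LEFT JOIN purchases c ON c.customer_id = p.id AND c.amount > 815.04

Result:
name  | amount 
------+--------
Carol | 1317   
Carol | 1491.06
Carol | 1967.32
Alice | NULL   
Frank | 872.63 
Frank | 1011.92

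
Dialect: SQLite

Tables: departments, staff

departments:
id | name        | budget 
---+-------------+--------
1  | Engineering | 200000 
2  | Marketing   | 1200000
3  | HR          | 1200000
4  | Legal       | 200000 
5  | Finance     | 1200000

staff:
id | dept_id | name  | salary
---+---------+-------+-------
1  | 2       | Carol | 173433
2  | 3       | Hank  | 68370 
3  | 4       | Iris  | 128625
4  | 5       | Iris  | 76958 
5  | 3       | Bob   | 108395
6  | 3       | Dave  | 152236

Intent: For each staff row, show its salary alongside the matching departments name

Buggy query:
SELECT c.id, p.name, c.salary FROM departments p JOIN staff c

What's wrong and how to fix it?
Bug: JOIN with no ON clause produces a cartesian product; every staff row pairs with every departments row

Fix: Add ON c.dept_id = p.id to the JOIN

Corrected query:
SELECT c.id, p.name, c.salary FROM departments p JOIN staff c ON c.dept_id = p.id

Result:
id | name      | salary
---+-----------+-------
1  | Marketing | 173433
2  | HR        | 68370 
3  | Legal     | 128625
4  | Finance   | 76958 
5  | HR        | 108395
6  | HR        | 152236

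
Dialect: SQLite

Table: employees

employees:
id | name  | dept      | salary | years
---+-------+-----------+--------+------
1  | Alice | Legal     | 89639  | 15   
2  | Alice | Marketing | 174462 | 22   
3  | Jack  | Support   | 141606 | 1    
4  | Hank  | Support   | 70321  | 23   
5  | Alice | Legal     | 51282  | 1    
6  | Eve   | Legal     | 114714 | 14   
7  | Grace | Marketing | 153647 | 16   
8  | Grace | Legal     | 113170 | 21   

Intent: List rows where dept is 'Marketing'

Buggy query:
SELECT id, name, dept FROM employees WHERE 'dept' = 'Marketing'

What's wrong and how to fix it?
Bug: Single quotes denote string literals in SQL; the column name is being compared as a constant string

Fix: Reference the column as dept without single quotes

Corrected query:
SELECT id, name, dept FROM employees WHERE dept = 'Marketing'

Result:
id | name  | dept     
---+-------+----------
2  | Alice | Marketing
7  | Grace | Marketing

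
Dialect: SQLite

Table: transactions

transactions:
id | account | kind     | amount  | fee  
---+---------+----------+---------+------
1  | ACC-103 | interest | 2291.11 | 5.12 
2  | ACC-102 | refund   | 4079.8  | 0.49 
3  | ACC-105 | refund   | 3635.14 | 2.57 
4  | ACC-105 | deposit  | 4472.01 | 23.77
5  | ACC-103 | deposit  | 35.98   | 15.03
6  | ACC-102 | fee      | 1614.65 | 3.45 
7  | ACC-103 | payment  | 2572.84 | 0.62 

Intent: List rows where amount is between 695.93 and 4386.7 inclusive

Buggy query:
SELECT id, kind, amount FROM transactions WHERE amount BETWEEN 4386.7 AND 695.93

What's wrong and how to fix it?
Bug: BETWEEN expects the lower bound first; with 4386.7 AND 695.93 the range is empty

Fix: Swap the bounds so the smaller value comes first

Corrected query:
SELECT id, kind, amount FROM transactions WHERE amount BETWEEN 695.93 AND 4386.7

Result:
id | kind     | amount 
---+----------+--------
1  | interest | 2291.11
2  | refund   | 4079.8 
3  | refund   | 3635.14
6  | fee      | 1614.65
7  | payment  | 2572.84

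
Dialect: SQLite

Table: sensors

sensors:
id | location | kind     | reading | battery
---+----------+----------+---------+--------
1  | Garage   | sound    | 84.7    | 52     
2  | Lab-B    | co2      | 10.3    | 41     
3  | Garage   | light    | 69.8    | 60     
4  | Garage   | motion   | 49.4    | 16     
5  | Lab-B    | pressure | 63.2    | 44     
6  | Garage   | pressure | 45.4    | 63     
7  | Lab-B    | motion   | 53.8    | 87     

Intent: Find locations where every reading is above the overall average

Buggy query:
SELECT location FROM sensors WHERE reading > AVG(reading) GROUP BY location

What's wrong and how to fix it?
Bug: WHERE evaluates per row before aggregation, so AVG() is unavailable

Fix: Compute the overall average in a scalar subquery and compare each group's MIN against it in HAVING

Corrected query:
SELECT location FROM sensors GROUP BY location HAVING MIN(reading) > (SELECT AVG(reading) FROM sensors)

Result:
(no rows)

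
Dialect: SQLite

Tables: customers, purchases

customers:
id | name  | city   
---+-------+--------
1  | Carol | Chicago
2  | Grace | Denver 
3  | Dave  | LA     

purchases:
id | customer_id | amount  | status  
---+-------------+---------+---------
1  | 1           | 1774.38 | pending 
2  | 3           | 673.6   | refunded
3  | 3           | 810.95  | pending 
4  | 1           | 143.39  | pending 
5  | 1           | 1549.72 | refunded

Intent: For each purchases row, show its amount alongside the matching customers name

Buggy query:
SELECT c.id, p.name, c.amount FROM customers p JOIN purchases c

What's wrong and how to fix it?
Bug: Missing join condition: each purchases row is matched to all customers rows instead of just its own

Fix: Specify the join condition linking the foreign key to the parent id

Corrected query:
SELECT c.id, p.name, c.amount FROM customers p JOIN purchases c ON c.customer_id = p.id

Result:
id | name  | amount 
---+-------+--------
1  | Carol | 1774.38
2  | Dave  | 673.6  
3  | Dave  | 810.95 
4  | Carol | 143.39 
5  | Carol | 1549.72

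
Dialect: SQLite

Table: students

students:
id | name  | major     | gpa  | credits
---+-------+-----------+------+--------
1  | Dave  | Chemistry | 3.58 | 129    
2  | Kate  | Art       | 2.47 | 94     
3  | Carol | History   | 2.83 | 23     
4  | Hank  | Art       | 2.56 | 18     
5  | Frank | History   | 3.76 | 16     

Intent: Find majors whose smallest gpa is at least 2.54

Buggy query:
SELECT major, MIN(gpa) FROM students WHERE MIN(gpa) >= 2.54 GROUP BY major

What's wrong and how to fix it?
Bug: MIN() in WHERE is a misuse of aggregate

Fix: Replace WHERE with HAVING after the GROUP BY

Corrected query:
SELECT major, MIN(gpa) FROM students GROUP BY major HAVING MIN(gpa) >= 2.54

Result:
major     | MIN(gpa)
----------+---------
Chemistry | 3.58    
History   | 2.83    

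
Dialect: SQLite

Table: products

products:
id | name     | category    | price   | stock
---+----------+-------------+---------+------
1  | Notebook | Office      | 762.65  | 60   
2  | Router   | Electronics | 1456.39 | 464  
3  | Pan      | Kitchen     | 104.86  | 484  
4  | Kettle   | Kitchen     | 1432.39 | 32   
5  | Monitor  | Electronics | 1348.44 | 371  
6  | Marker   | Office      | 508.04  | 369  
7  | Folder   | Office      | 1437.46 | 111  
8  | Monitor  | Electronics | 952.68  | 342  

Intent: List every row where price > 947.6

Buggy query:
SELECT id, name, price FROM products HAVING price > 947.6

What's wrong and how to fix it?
Bug: HAVING filters the output of aggregation, but this query has no GROUP BY and no aggregate functions, so SQLite rejects it (HAVING clause on a non-aggregate query); the condition here is per row

Fix: Replace HAVING with WHERE since the condition applies to individual rows

Corrected query:
SELECT id, name, price FROM products WHERE price > 947.6

Result:
id | name    | price  
---+---------+--------
2  | Router  | 1456.39
4  | Kettle  | 1432.39
5  | Monitor | 1348.44
7  | Folder  | 1437.46
8  | Monitor | 952.68 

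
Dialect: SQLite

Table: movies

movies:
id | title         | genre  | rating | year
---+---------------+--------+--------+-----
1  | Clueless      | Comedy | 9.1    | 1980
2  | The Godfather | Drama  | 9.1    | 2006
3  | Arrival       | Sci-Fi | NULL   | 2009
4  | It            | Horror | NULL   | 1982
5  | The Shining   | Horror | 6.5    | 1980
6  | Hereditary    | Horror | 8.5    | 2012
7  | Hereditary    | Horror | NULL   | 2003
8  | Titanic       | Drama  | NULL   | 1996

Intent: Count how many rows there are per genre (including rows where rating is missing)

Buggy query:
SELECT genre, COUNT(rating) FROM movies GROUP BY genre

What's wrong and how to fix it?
Bug: COUNT(column) counts non-NULL values only; rows with NULL rating aren't counted

Fix: Replace COUNT(rating) with COUNT(*)

Corrected query:
SELECT genre, COUNT(*) FROM movies GROUP BY genre

Result:
genre  | COUNT(*)
-------+---------
Comedy | 1       
Drama  | 2       
Horror | 4       
Sci-Fi | 1       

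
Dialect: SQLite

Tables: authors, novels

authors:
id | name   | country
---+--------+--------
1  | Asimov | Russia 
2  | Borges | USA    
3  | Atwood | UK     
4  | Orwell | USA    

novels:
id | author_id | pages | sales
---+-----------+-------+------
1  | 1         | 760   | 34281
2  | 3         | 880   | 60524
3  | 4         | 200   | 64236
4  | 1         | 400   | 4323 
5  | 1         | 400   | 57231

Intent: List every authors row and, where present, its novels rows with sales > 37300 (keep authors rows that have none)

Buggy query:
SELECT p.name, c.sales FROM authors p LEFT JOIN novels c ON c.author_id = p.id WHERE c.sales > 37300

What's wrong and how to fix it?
Bug: A WHERE condition on the right-hand table after LEFT JOIN drops unmatched parents

Fix: Put 'c.sales > 37300' in the JOIN's ON clause instead of WHERE

Corrected query:
SELECT p.name, c.sales FROM authors p LEFT JOIN novels c ON c.author_id = p.id AND c.sales > 37300

Result:
name   | sales
-------+------
Asimov | 57231
Borges | NULL 
Atwood | 60524
Orwell | 64236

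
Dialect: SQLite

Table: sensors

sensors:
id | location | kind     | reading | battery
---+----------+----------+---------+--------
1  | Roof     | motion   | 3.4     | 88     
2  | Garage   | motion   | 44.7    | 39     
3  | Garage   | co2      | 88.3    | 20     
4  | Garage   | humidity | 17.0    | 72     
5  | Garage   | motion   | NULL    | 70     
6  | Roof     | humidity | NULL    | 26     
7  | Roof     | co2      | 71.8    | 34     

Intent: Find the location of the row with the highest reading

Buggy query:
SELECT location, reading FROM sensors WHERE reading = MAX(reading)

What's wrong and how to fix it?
Bug: WHERE is evaluated per row; an aggregate over the whole table isn't defined there

Fix: Wrap MAX in a scalar subquery so WHERE compares against a single value

Corrected query:
SELECT location, reading FROM sensors WHERE reading = (SELECT MAX(reading) FROM sensors)

Result:
location | reading
---------+--------
Garage   | 88.3   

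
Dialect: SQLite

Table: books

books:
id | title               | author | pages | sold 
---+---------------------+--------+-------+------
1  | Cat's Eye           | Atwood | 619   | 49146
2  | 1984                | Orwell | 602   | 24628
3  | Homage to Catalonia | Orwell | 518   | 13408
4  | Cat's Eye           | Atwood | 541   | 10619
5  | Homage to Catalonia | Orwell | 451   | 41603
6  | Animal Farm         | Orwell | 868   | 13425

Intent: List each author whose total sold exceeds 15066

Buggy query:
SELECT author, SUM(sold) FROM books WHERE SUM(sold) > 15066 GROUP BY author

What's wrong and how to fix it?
Bug: Aggregate functions cannot appear in a WHERE clause

Fix: Use HAVING (which filters groups after aggregation) instead of WHERE

Corrected query:
SELECT author, SUM(sold) FROM books GROUP BY author HAVING SUM(sold) > 15066

Result:
author | SUM(sold)
-------+----------
Atwood | 59765    
Orwell | 93064    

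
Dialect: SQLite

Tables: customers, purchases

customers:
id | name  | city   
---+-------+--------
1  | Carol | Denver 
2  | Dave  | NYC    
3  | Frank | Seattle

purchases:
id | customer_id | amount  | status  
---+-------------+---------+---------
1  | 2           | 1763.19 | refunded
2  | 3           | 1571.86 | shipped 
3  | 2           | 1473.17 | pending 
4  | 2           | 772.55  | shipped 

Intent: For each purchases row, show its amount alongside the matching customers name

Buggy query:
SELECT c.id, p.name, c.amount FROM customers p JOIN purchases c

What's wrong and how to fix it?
Bug: JOIN with no ON clause produces a cartesian product; every purchases row pairs with every customers row

Fix: Specify the join condition linking the foreign key to the parent id

Corrected query:
SELECT c.id, p.name, c.amount FROM customers p JOIN purchases c ON c.customer_id = p.id

Result:
id | name  | amount 
---+-------+--------
1  | Dave  | 1763.19
2  | Frank | 1571.86
3  | Dave  | 1473.17
4  | Dave  | 772.55 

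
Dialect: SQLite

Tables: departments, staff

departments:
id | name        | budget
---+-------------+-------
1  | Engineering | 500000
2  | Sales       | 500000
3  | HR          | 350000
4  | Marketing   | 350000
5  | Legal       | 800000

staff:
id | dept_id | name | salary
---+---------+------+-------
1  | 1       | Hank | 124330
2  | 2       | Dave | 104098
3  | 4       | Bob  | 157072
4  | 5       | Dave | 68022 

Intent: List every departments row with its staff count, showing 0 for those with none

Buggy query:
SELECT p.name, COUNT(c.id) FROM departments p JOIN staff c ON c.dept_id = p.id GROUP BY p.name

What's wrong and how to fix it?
Bug: An inner join excludes parents with zero children

Fix: Switch to LEFT JOIN to retain unmatched parent rows

Corrected query:
SELECT p.name, COUNT(c.id) FROM departments p LEFT JOIN staff c ON c.dept_id = p.id GROUP BY p.name

Result:
name        | COUNT(c.id)
------------+------------
Engineering | 1          
HR          | 0          
Legal       | 1          
Marketing   | 1          
Sales       | 1          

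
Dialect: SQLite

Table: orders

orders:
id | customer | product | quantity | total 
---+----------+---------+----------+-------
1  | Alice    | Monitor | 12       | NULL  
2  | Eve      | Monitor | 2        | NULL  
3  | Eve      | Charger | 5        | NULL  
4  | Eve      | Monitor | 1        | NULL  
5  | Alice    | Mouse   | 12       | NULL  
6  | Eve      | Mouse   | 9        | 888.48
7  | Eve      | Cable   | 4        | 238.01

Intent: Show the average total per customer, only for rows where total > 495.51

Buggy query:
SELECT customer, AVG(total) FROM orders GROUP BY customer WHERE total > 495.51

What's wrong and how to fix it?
Bug: Row-level WHERE must come before GROUP BY in the clause order

Fix: Place WHERE between FROM and GROUP BY

Corrected query:
SELECT customer, AVG(total) FROM orders WHERE total > 495.51 GROUP BY customer

Result:
customer | AVG(total)
---------+-----------
Eve      | 888.48    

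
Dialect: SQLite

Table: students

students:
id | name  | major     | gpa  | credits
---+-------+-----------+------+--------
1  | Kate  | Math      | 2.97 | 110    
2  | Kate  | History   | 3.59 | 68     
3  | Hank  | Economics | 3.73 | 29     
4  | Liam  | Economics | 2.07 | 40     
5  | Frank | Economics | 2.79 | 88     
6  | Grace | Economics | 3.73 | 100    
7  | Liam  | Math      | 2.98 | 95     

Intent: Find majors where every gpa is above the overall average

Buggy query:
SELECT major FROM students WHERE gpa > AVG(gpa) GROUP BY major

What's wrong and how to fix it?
Bug: WHERE evaluates per row before aggregation, so AVG() is unavailable

Fix: Use a subquery for AVG and a HAVING MIN(...) filter so the condition holds for every row in the group

Corrected query:
SELECT major FROM students GROUP BY major HAVING MIN(gpa) > (SELECT AVG(gpa) FROM students)

Result:
major  
-------
History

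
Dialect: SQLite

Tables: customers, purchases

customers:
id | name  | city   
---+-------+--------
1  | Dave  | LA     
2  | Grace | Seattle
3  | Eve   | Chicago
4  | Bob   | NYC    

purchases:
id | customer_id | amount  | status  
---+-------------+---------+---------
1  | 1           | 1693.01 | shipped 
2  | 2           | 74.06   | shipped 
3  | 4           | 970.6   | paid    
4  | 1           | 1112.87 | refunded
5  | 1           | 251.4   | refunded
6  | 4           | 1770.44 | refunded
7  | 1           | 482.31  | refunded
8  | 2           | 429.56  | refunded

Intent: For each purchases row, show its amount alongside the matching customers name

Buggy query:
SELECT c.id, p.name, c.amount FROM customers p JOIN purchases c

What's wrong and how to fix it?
Bug: Missing join condition: each purchases row is matched to all customers rows instead of just its own

Fix: Add ON c.customer_id = p.id to the JOIN

Corrected query:
SELECT c.id, p.name, c.amount FROM customers p JOIN purchases c ON c.customer_id = p.id

Result:
id | name  | amount 
---+-------+--------
1  | Dave  | 1693.01
2  | Grace | 74.06  
3  | Bob   | 970.6  
4  | Dave  | 1112.87
5  | Dave  | 251.4  
6  | Bob   | 1770.44
7  | Dave  | 482.31 
8  | Grace | 429.56 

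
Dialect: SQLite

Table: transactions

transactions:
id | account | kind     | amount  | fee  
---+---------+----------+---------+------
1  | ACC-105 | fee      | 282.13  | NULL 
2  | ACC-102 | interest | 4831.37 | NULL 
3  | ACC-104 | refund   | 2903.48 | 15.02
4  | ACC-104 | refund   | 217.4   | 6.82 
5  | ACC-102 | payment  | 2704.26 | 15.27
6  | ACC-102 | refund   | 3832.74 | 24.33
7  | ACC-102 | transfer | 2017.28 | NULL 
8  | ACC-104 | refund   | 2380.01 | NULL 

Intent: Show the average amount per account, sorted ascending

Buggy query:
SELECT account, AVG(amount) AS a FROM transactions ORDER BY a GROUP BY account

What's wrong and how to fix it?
Bug: GROUP BY must precede ORDER BY

Fix: Move ORDER BY to the end, after GROUP BY

Corrected query:
SELECT account, AVG(amount) AS a FROM transactions GROUP BY account ORDER BY a

Result:
account | a        
--------+----------
ACC-105 | 282.13   
ACC-104 | 1833.63  
ACC-102 | 3346.4125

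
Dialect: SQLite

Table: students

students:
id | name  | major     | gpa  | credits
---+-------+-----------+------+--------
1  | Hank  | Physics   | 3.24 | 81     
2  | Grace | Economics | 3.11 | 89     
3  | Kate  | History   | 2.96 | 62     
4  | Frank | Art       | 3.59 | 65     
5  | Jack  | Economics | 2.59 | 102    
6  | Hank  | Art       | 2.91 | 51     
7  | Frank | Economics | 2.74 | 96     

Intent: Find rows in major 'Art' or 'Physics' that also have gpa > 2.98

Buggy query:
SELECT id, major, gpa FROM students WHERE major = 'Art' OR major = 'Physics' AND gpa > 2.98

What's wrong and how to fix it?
Bug: AND binds tighter than OR, so this parses as major = 'Art' OR (major = 'Physics' AND gpa > 2.98)

Fix: Add parentheses around the OR so the AND applies to both alternatives

Corrected query:
SELECT id, major, gpa FROM students WHERE (major = 'Art' OR major = 'Physics') AND gpa > 2.98

Result:
id | major   | gpa 
---+---------+-----
1  | Physics | 3.24
4  | Art     | 3.59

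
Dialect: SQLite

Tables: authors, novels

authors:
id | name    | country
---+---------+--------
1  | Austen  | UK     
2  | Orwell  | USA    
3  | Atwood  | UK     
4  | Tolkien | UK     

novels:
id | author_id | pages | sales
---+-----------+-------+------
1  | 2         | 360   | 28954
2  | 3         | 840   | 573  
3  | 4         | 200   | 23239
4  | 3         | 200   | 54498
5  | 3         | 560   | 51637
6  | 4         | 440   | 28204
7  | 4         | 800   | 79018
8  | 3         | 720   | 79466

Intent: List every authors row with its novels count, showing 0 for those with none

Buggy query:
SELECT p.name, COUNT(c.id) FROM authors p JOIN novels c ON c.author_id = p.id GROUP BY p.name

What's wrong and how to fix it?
Bug: INNER JOIN drops authors rows that have no matching novels rows

Fix: Use LEFT JOIN so parents without children still appear (COUNT(c.id) gives 0)

Corrected query:
SELECT p.name, COUNT(c.id) FROM authors p LEFT JOIN novels c ON c.author_id = p.id GROUP BY p.name

Result:
name    | COUNT(c.id)
--------+------------
Atwood  | 4          
Austen  | 0          
Orwell  | 1          
Tolkien | 3          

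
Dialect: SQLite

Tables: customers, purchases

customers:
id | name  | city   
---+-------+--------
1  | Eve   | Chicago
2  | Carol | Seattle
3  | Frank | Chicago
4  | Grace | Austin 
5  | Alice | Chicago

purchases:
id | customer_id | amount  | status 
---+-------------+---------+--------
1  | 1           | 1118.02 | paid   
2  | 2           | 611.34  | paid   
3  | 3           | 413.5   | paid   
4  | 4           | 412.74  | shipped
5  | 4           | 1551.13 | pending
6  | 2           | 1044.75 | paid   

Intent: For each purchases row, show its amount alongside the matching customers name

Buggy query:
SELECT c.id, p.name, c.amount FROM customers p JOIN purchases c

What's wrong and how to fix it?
Bug: Missing join condition: each purchases row is matched to all customers rows instead of just its own

Fix: Add ON c.customer_id = p.id to the JOIN

Corrected query:
SELECT c.id, p.name, c.amount FROM customers p JOIN purchases c ON c.customer_id = p.id

Result:
id | name  | amount 
---+-------+--------
1  | Eve   | 1118.02
2  | Carol | 611.34 
3  | Frank | 413.5  
4  | Grace | 412.74 
5  | Grace | 1551.13
6  | Carol | 1044.75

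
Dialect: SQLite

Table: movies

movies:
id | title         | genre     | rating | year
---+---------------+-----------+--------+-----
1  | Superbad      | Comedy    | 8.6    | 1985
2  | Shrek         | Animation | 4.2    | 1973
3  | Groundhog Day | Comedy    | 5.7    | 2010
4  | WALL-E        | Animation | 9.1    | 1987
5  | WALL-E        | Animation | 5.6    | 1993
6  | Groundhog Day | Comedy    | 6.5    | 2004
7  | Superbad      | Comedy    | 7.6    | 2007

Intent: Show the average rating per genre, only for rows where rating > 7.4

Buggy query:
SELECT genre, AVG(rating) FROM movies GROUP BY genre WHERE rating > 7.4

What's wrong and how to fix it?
Bug: Row-level WHERE must come before GROUP BY in the clause order

Fix: Move the WHERE clause before GROUP BY

Corrected query:
SELECT genre, AVG(rating) FROM movies WHERE rating > 7.4 GROUP BY genre

Result:
genre     | AVG(rating)
----------+------------
Animation | 9.1        
Comedy    | 8.1        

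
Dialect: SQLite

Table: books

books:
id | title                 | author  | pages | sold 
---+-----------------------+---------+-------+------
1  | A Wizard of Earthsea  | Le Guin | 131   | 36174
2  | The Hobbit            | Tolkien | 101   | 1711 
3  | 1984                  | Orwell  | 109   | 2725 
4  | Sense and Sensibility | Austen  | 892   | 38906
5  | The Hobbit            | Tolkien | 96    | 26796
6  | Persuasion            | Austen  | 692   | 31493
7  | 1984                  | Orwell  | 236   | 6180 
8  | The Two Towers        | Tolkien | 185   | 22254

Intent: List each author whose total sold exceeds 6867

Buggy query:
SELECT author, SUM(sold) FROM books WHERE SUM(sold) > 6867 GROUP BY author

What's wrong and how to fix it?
Bug: WHERE runs before GROUP BY, so aggregates aren't available there

Fix: Move the aggregate condition to a HAVING clause

Corrected query:
SELECT author, SUM(sold) FROM books GROUP BY author HAVING SUM(sold) > 6867

Result:
author  | SUM(sold)
--------+----------
Austen  | 70399    
Le Guin | 36174    
Orwell  | 8905     
Tolkien | 50761    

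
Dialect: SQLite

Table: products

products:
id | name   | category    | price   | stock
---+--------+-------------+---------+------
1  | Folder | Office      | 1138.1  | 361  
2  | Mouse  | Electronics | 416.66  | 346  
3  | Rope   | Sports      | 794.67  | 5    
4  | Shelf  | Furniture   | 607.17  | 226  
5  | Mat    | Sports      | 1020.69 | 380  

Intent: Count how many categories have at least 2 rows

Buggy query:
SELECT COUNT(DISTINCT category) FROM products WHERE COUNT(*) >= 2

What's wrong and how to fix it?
Bug: WHERE filters individual rows, not groups, so a group-level COUNT is invalid there

Fix: Use a subquery that GROUPs and filters with HAVING, then count its rows

Corrected query:
SELECT COUNT(*) FROM (SELECT category FROM products GROUP BY category HAVING COUNT(*) >= 2)

Result:
COUNT(*)
--------
1       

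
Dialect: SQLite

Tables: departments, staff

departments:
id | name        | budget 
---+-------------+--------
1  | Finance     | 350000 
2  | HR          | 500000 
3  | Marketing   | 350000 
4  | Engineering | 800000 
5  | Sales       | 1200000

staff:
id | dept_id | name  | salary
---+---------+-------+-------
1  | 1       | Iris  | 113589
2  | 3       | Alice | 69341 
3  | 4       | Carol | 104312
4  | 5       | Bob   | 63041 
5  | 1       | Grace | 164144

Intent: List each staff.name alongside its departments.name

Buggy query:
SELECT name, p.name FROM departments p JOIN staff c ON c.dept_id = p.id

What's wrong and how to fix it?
Bug: Both tables have a 'name' column; the unqualified reference is ambiguous

Fix: Prefix ambiguous columns with the table alias

Corrected query:
SELECT c.name, p.name FROM departments p JOIN staff c ON c.dept_id = p.id

Result:
name  | name       
------+------------
Iris  | Finance    
Alice | Marketing  
Carol | Engineering
Bob   | Sales      
Grace | Finance    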